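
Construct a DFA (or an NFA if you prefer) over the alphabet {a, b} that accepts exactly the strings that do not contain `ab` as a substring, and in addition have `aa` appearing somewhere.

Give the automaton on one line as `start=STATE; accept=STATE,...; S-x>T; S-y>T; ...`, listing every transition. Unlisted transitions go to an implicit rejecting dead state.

Build one automaton per condition and run them in lockstep. The first has 3 states tracking partial matches of the forbidden pattern `ab`; the second has 3 states tracking whether and how much of `aa` has been seen. A product state is a pair (one from each), accepting exactly when both do.
        a   b  
>  S0   S1  S0 
   S1   S2  S3 
 * S2   S2  S4 
   S3   S5  S3 
   S4   S4  S4 
   S5   S4  S3 
(> = start, * = accepting)

start=S0; accept=S2; S0-a>S1; S0-b>S0; S1-a>S2; S1-b>S3; S2-a>S2; S2-b>S4; S3-a>S5; S3-b>S3; S4-a>S4; S4-b>S4; S5-a>S4; S5-b>S3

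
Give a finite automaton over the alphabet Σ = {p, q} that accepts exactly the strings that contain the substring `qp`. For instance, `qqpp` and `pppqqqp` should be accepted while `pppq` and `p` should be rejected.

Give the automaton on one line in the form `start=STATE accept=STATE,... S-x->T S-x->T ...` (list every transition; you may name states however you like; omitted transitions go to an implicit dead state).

start=A accept=C A-p->A A-q->B B-p->C B-q->B C-p->C C-q->C

Track how much of `qp` has been matched so far: state A is no progress, C is the absorbing accept state reached once `qp` has occurred. Intermediate states record partial matches; on a mismatch, fall back to the longest reusable overlap.
3 states suffice.
       p  q 
>  A   A  B 
   B   C  B 
 * C   C  C 
(> = start, * = accepting)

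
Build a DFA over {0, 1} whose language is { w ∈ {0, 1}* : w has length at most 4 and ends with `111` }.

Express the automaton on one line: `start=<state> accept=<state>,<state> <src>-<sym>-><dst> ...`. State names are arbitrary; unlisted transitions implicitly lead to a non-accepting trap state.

Build one automaton per condition and run them in lockstep. The first has 6 states tracking the input length, saturating at 5; the second has 4 states tracking how much of the suffix `111` has currently been matched. A product state is a pair (one from each), accepting exactly when both do. Minimizing collapses redundant product states.
        0   1  
>  S0   S1  S2 
   S1   S3  S4 
   S2   S3  S5 
   S3   S3  S3 
   S4   S3  S6 
   S5   S3  S7 
   S6   S3  S8 
 * S7   S3  S8 
 * S8   S3  S3 
(> = start, * = accepting)

start=S0 accept=S7,S8 S0-0->S1 S0-1->S2 S1-0->S3 S1-1->S4 S2-0->S3 S2-1->S5 S3-0->S3 S3-1->S3 S4-0->S3 S4-1->S6 S5-0->S3 S5-1->S7 S6-0->S3 S6-1->S8 S7-0->S3 S7-1->S8 S8-0->S3 S8-1->S3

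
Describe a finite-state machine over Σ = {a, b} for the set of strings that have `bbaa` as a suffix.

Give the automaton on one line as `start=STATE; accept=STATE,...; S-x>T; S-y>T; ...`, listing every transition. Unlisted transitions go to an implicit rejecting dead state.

start=q0; accept=q4; q0-a>q0; q0-b>q1; q1-a>q0; q1-b>q2; q2-a>q3; q2-b>q2; q3-a>q4; q3-b>q1; q4-a>q0; q4-b>q1

Remember how much of `bbaa` the current input suffix matches. State q0 means no match yet; q1 means the last symbol is `b`; q2 means the last 2 symbols are `bb`; q3 means the last 3 symbols are `bba`; q4 means the last 4 symbols are `bbaa`. Only q4 accepts. On a mismatch, fall back to the longest proper suffix that is still a prefix of `bbaa`.
5 states suffice.
        a   b  
>  q0   q0  q1 
   q1   q0  q2 
   q2   q3  q2 
   q3   q4  q1 
 * q4   q0  q1 
(> = start, * = accepting)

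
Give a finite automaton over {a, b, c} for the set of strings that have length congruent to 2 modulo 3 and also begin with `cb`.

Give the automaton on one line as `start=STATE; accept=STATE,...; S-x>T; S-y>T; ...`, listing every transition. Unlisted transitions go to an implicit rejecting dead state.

Run two small machines in parallel and take their product. The first has 3 states tracking the input length modulo 3; the second has 4 states tracking whether the input so far still matches the prefix `cb`. A product state is a pair (one from each), accepting exactly when both do. After merging equivalent states the machine shrinks.
        a   b   c  
>  q0   q1  q1  q2 
   q1   q1  q1  q1 
   q2   q1  q3  q1 
 * q3   q4  q4  q4 
   q4   q5  q5  q5 
   q5   q3  q3  q3 
(> = start, * = accepting)

start=q0; accept=q3; q0-a>q1; q0-b>q1; q0-c>q2; q1-a>q1; q1-b>q1; q1-c>q1; q2-a>q1; q2-b>q3; q2-c>q1; q3-a>q4; q3-b>q4; q3-c>q4; q4-a>q5; q4-b>q5; q4-c>q5; q5-a>q3; q5-b>q3; q5-c>q3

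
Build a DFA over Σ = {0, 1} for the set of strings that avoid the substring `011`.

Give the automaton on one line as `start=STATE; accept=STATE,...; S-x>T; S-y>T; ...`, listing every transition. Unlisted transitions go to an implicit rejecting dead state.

Track partial matches of the forbidden pattern `011`. State s3 is a dead state reached once `011` has occurred; every other state accepts. s0 means no part of `011` is currently matched.
4 states suffice.
        0   1  
>* s0   s1  s0 
 * s1   s1  s2 
 * s2   s1  s3 
   s3   s3  s3 
(> = start, * = accepting)

start=s0; accept=s0,s1,s2; s0-0>s1; s0-1>s0; s1-0>s1; s1-1>s2; s2-0>s1; s2-1>s3; s3-0>s3; s3-1>s3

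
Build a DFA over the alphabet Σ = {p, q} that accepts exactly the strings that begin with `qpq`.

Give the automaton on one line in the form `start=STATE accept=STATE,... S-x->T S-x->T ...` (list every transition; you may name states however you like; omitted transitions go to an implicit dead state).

start=s0 accept=s3 s0-p->s4 s0-q->s1 s1-p->s2 s1-q->s4 s2-p->s4 s2-q->s3 s3-p->s3 s3-q->s3 s4-p->s4 s4-q->s4

Walk along `qpq` while the input agrees: from s0 take `q` to s1, and so on. Any deviation drops to the rejecting sink s4. Once s3 is reached the prefix is confirmed and every continuation is accepted.
A 5-state machine:
        p   q  
>  s0   s4  s1 
   s1   s2  s4 
   s2   s4  s3 
 * s3   s3  s3 
   s4   s4  s4 
(> = start, * = accepting)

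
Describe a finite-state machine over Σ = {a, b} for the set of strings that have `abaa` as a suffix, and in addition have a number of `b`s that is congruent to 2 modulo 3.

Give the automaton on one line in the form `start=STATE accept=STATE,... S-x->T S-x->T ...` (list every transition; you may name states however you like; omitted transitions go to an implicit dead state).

start=q0 accept=q6 q0-a->q0 q0-b->q1 q1-a->q2 q1-b->q3 q2-a->q2 q2-b->q4 q3-a->q3 q3-b->q0 q4-a->q5 q4-b->q0 q5-a->q6 q5-b->q0 q6-a->q3 q6-b->q0

Build one automaton per condition and run them in lockstep. The first has 5 states tracking how much of the suffix `abaa` has currently been matched; the second has 3 states tracking the count of `b`s modulo 3. A product state is a pair (one from each), accepting exactly when both do. Minimizing collapses redundant product states.
With 7 states:
        a   b  
>  q0   q0  q1 
   q1   q2  q3 
   q2   q2  q4 
   q3   q3  q0 
   q4   q5  q0 
   q5   q6  q0 
 * q6   q3  q0 
(> = start, * = accepting)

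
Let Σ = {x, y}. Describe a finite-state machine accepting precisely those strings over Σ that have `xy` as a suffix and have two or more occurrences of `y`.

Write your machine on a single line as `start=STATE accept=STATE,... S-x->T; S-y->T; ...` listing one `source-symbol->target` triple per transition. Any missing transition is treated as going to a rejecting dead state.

start=s0; accept=s3; s0-x->s0; s0-y->s1; s1-x->s2; s1-y->s1; s2-x->s2; s2-y->s3; s3-x->s2; s3-y->s1

Run two small machines in parallel and take their product. The first has 3 states tracking how much of the suffix `xy` has currently been matched; the second has 4 states tracking the count of `y`s, saturating at 3. A product state is a pair (one from each), accepting exactly when both do. Equivalent product states are then merged.
        x   y  
>  s0   s0  s1 
   s1   s2  s1 
   s2   s2  s3 
 * s3   s2  s1 
(> = start, * = accepting)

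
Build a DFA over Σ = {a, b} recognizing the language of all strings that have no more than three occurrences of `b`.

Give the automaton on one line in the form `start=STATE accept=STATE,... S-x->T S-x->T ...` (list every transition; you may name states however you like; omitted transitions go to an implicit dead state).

Count `b`s, saturating at 4: states S0 through S3 mean 0 through 3 `b`s seen; S4 means more than 3. Each `b` increments (capped at S4); other symbols loop. Accept from {S0, S1, S2, S3}.
5 states suffice.
        a   b  
>* S0   S0  S1 
 * S1   S1  S2 
 * S2   S2  S3 
 * S3   S3  S4 
   S4   S4  S4 
(> = start, * = accepting)

start=S0 accept=S0,S1,S2,S3 S0-a->S0 S0-b->S1 S1-a->S1 S1-b->S2 S2-a->S2 S2-b->S3 S3-a->S3 S3-b->S4 S4-a->S4 S4-b->S4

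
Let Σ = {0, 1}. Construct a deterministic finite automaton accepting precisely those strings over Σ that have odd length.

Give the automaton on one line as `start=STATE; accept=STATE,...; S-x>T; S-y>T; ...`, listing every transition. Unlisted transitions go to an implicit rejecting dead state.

start=q0; accept=q1; q0-0>q1; q0-1>q1; q1-0>q0; q1-1>q0

Only the length mod 2 matters, so use a 2-cycle: from any state, every input symbol moves to the next state, wrapping q1 back to q0. Mark q1 accepting.
2 states suffice.
        0   1  
>  q0   q1  q1 
 * q1   q0  q0 
(> = start, * = accepting)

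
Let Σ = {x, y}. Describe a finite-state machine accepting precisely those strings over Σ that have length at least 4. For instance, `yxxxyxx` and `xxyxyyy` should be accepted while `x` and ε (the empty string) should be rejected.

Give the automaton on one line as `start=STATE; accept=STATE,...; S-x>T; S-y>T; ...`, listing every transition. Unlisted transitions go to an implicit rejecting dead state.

start=q0; accept=q4,q5; q0-x>q1; q0-y>q1; q1-x>q2; q1-y>q2; q2-x>q3; q2-y>q3; q3-x>q4; q3-y>q4; q4-x>q5; q4-y>q5; q5-x>q5; q5-y>q5

Count input length up to 5: every symbol moves from q0 toward q5, which means 'more than 4' and absorbs. Accept from {q4, q5}.
With 6 states:
        x   y  
>  q0   q1  q1 
   q1   q2  q2 
   q2   q3  q3 
   q3   q4  q4 
 * q4   q5  q5 
 * q5   q5  q5 
(> = start, * = accepting)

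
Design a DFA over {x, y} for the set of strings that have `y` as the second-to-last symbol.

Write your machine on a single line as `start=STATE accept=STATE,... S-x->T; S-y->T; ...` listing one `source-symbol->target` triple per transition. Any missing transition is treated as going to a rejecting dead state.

A DFA must remember the last 2 symbols (since which symbol is second-to-last isn't known until the input ends). Use one state per possible window of the last ≤2 symbols; accept from those whose window starts with `y`.
With 7 states:
        x   y  
>  q0   q1  q2 
   q1   q3  q4 
   q2   q5  q6 
   q3   q3  q4 
   q4   q5  q6 
 * q5   q3  q4 
 * q6   q5  q6 
(> = start, * = accepting)

start=q0; accept=q5,q6; q0-x->q1; q0-y->q2; q1-x->q3; q1-y->q4; q2-x->q5; q2-y->q6; q3-x->q3; q3-y->q4; q4-x->q5; q4-y->q6; q5-x->q3; q5-y->q4; q6-x->q5; q6-y->q6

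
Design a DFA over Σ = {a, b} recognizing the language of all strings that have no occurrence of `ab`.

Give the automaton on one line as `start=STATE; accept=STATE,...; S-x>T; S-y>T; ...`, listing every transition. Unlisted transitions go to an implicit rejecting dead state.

start=s0; accept=s0,s1; s0-a>s1; s0-b>s0; s1-a>s1; s1-b>s2; s2-a>s2; s2-b>s2

This is the complement of 'contains `ab`'. Use the same substring-matching states — s0 through s2 holding how much of `ab` has just been matched — but flip the accepting set: everything except the trap s2 accepts.
3 states suffice.
        a   b  
>* s0   s1  s0 
 * s1   s1  s2 
   s2   s2  s2 
(> = start, * = accepting)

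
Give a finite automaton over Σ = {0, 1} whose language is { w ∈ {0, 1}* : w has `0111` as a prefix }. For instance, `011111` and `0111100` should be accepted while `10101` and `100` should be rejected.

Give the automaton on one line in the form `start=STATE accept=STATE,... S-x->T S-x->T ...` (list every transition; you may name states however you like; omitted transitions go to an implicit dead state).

start=A accept=E A-0->B A-1->F B-0->F B-1->C C-0->F C-1->D D-0->F D-1->E E-0->E E-1->E F-0->F F-1->F

Check the first 4 symbols one by one: A through D record how many have matched `0111` so far; any wrong symbol goes to the dead state F. After all 4 match we enter the accepting sink E.
6 states suffice.
       0  1 
>  A   B  F 
   B   F  C 
   C   F  D 
   D   F  E 
 * E   E  E 
   F   F  F 
(> = start, * = accepting)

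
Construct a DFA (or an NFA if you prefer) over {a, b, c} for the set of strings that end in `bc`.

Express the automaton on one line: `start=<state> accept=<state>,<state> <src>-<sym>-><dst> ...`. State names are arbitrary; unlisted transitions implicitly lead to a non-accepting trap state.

Remember how much of `bc` the current input suffix matches. State q0 means no match yet; q1 means the last symbol is `b`; q2 means the last 2 symbols are `bc`. Only q2 accepts. On a mismatch, fall back to the longest proper suffix that is still a prefix of `bc`.
        a   b   c  
>  q0   q0  q1  q0 
   q1   q0  q1  q2 
 * q2   q0  q1  q0 
(> = start, * = accepting)

start=q0 accept=q2 q0-a->q0 q0-b->q1 q0-c->q0 q1-a->q0 q1-b->q1 q1-c->q2 q2-a->q0 q2-b->q1 q2-c->q0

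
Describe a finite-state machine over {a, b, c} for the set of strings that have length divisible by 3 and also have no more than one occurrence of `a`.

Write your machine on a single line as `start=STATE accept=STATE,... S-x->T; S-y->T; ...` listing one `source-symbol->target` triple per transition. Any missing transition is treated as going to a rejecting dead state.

start=q0; accept=q0,q6; q0-a->q1; q0-b->q2; q0-c->q2; q1-a->q3; q1-b->q4; q1-c->q4; q2-a->q4; q2-b->q5; q2-c->q5; q3-a->q3; q3-b->q3; q3-c->q3; q4-a->q3; q4-b->q6; q4-c->q6; q5-a->q6; q5-b->q0; q5-c->q0; q6-a->q3; q6-b->q1; q6-c->q1

Run two small machines in parallel and take their product. One (3 states) tracks the input length modulo 3; the other (3 states) tracks the count of `a`s, saturating at 2. Each combined state is a pair, one component from each; accept when both components accept. After merging equivalent states the machine shrinks.
A 7-state machine:
        a   b   c  
>* q0   q1  q2  q2 
   q1   q3  q4  q4 
   q2   q4  q5  q5 
   q3   q3  q3  q3 
   q4   q3  q6  q6 
   q5   q6  q0  q0 
 * q6   q3  q1  q1 
(> = start, * = accepting)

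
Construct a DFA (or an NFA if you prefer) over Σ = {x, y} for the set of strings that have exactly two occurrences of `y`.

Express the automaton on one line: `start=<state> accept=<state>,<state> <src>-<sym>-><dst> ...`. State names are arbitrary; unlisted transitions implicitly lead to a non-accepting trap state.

start=S0 accept=S2 S0-x->S0 S0-y->S1 S1-x->S1 S1-y->S2 S2-x->S2 S2-y->S3 S3-x->S3 S3-y->S3

Only the number of `y`s matters, and only up to 3. Make a chain S0 → S1 → S2 → S3 advanced by each `y` (with S3 absorbing); every other symbol self-loops. The accepting set is {S2}.
4 states suffice.
        x   y  
>  S0   S0  S1 
   S1   S1  S2 
 * S2   S2  S3 
   S3   S3  S3 
(> = start, * = accepting)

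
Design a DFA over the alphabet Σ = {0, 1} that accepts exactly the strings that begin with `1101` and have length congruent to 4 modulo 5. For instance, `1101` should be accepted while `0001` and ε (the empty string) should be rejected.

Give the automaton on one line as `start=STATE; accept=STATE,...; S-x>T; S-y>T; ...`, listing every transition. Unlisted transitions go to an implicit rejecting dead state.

start=A; accept=F; A-0>B; A-1>C; B-0>B; B-1>B; C-0>B; C-1>D; D-0>E; D-1>B; E-0>B; E-1>F; F-0>G; F-1>G; G-0>H; G-1>H; H-0>I; H-1>I; I-0>J; I-1>J; J-0>F; J-1>F

Handle the two conditions separately and then intersect. One (6 states) tracks whether the input so far still matches the prefix `1101`; the other (5 states) tracks the input length modulo 5. Each combined state is a pair, one component from each; accept when both components accept. After merging equivalent states the machine shrinks.
10 states suffice.
       0  1 
>  A   B  C 
   B   B  B 
   C   B  D 
   D   E  B 
   E   B  F 
 * F   G  G 
   G   H  H 
   H   I  I 
   I   J  J 
   J   F  F 
(> = start, * = accepting)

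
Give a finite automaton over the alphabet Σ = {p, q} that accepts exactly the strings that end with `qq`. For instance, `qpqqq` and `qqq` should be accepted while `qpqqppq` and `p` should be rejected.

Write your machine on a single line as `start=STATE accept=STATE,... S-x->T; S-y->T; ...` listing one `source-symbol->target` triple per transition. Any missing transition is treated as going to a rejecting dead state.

start=A; accept=C; A-p->A; A-q->B; B-p->A; B-q->C; C-p->A; C-q->C

Let each state record the length of the longest suffix of the input read so far that is also a prefix of `qq`. B means the last symbol is `q`; C means the last 2 symbols are `qq`. Accept only at C, where the string currently ends in `qq`.
A 3-state machine:
       p  q 
>  A   A  B 
   B   A  C 
 * C   A  C 
(> = start, * = accepting)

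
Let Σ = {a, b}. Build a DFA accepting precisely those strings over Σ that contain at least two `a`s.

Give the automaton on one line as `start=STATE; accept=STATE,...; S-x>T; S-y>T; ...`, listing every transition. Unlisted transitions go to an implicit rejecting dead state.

start=s0; accept=s2,s3; s0-a>s1; s0-b>s0; s1-a>s2; s1-b>s1; s2-a>s3; s2-b>s2; s3-a>s3; s3-b>s3

Only the number of `a`s matters, and only up to 3. Make a chain s0 → s1 → s2 → s3 advanced by each `a` (with s3 absorbing); every other symbol self-loops. The accepting set is {s2, s3}.
        a   b  
>  s0   s1  s0 
   s1   s2  s1 
 * s2   s3  s2 
 * s3   s3  s3 
(> = start, * = accepting)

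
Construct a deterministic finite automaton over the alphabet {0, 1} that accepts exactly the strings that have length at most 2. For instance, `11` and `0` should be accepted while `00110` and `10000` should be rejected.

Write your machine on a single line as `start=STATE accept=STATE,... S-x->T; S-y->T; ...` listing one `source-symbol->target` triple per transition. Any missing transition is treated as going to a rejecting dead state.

start=q0; accept=q0,q1,q2; q0-0->q1; q0-1->q1; q1-0->q2; q1-1->q2; q2-0->q3; q2-1->q3; q3-0->q3; q3-1->q3

We only need to distinguish lengths 0, 1, …, 2, and '>2'. Chain q0 → q1 → q2 → q3 on every symbol, with q3 looping. Accepting states: {q0, q1, q2}.
4 states suffice.
        0   1  
>* q0   q1  q1 
 * q1   q2  q2 
 * q2   q3  q3 
   q3   q3  q3 
(> = start, * = accepting)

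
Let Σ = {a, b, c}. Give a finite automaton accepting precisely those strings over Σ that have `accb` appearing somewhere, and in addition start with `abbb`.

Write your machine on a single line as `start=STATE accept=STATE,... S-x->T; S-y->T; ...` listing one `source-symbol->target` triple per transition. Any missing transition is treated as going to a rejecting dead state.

start=s0; accept=s13; s0-a->s1; s0-b->s2; s0-c->s2; s1-a->s3; s1-b->s4; s1-c->s5; s2-a->s3; s2-b->s2; s2-c->s2; s3-a->s3; s3-b->s2; s3-c->s5; s4-a->s3; s4-b->s6; s4-c->s2; s5-a->s3; s5-b->s2; s5-c->s7; s6-a->s3; s6-b->s8; s6-c->s2; s7-a->s3; s7-b->s9; s7-c->s2; s8-a->s10; s8-b->s8; s8-c->s8; s9-a->s9; s9-b->s9; s9-c->s9; s10-a->s10; s10-b->s8; s10-c->s11; s11-a->s10; s11-b->s8; s11-c->s12; s12-a->s10; s12-b->s13; s12-c->s8; s13-a->s13; s13-b->s13; s13-c->s13

Run two small machines in parallel and take their product. The first has 5 states tracking whether and how much of `accb` has been seen; the second has 6 states tracking whether the input so far still matches the prefix `abbb`. A product state is a pair (one from each), accepting exactly when both do.
With 14 states:
          a    b    c  
>  s0     s1   s2   s2 
   s1     s3   s4   s5 
   s2     s3   s2   s2 
   s3     s3   s2   s5 
   s4     s3   s6   s2 
   s5     s3   s2   s7 
   s6     s3   s8   s2 
   s7     s3   s9   s2 
   s8    s10   s8   s8 
   s9     s9   s9   s9 
   s10   s10   s8  s11 
   s11   s10   s8  s12 
   s12   s10  s13   s8 
 * s13   s13  s13  s13 
(> = start, * = accepting)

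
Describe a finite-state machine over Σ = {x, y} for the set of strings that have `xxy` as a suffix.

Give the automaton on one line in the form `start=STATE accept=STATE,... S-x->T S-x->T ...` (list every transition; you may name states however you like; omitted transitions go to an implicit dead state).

start=q0 accept=q3 q0-x->q1 q0-y->q0 q1-x->q2 q1-y->q0 q2-x->q2 q2-y->q3 q3-x->q1 q3-y->q0

Remember how much of `xxy` the current input suffix matches. State q0 means no match yet; q1 means the last symbol is `x`; q2 means the last 2 symbols are `xx`; q3 means the last 3 symbols are `xxy`. Only q3 accepts. On a mismatch, fall back to the longest proper suffix that is still a prefix of `xxy`.
        x   y  
>  q0   q1  q0 
   q1   q2  q0 
   q2   q2  q3 
 * q3   q1  q0 
(> = start, * = accepting)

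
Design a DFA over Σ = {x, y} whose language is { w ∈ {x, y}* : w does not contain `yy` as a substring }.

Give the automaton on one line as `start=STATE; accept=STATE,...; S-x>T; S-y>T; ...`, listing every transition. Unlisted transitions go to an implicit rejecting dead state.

This is the complement of 'contains `yy`'. Use the same substring-matching states — s0 through s2 holding how much of `yy` has just been matched — but flip the accepting set: everything except the trap s2 accepts.
A 3-state machine:
        x   y  
>* s0   s0  s1 
 * s1   s0  s2 
   s2   s2  s2 
(> = start, * = accepting)

start=s0; accept=s0,s1; s0-x>s0; s0-y>s1; s1-x>s0; s1-y>s2; s2-x>s2; s2-y>s2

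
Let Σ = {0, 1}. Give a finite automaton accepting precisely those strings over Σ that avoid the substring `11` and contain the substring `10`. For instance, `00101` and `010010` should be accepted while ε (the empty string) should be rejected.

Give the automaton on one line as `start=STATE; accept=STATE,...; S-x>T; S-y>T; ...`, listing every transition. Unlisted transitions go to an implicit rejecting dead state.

start=s0; accept=s2,s4; s0-0>s0; s0-1>s1; s1-0>s2; s1-1>s3; s2-0>s2; s2-1>s4; s3-0>s5; s3-1>s3; s4-0>s2; s4-1>s5; s5-0>s5; s5-1>s5

Build one automaton per condition and run them in lockstep. One (3 states) tracks partial matches of the forbidden pattern `11`; the other (3 states) tracks whether and how much of `10` has been seen. Each combined state is a pair, one component from each; accept when both components accept.
        0   1  
>  s0   s0  s1 
   s1   s2  s3 
 * s2   s2  s4 
   s3   s5  s3 
 * s4   s2  s5 
   s5   s5  s5 
(> = start, * = accepting)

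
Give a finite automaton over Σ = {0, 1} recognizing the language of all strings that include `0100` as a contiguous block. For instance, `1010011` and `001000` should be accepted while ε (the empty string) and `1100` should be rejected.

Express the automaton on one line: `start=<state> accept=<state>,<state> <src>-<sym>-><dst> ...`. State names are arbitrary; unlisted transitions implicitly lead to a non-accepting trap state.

start=S0 accept=S4 S0-0->S1 S0-1->S0 S1-0->S1 S1-1->S2 S2-0->S3 S2-1->S0 S3-0->S4 S3-1->S2 S4-0->S4 S4-1->S4

Track how much of `0100` has been matched so far: state S0 is no progress, S4 is the absorbing accept state reached once `0100` has occurred. Intermediate states record partial matches; on a mismatch, fall back to the longest reusable overlap.
5 states suffice.
        0   1  
>  S0   S1  S0 
   S1   S1  S2 
   S2   S3  S0 
   S3   S4  S2 
 * S4   S4  S4 
(> = start, * = accepting)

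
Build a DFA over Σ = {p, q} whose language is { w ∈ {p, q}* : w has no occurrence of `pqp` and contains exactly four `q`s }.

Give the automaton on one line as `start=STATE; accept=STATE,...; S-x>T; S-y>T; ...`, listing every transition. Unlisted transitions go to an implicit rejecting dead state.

Build one automaton per condition and run them in lockstep. The first has 4 states tracking partial matches of the forbidden pattern `pqp`; the second has 6 states tracking the count of `q`s, saturating at 5. A product state is a pair (one from each), accepting exactly when both do.
          p    q  
>  s0     s1   s2 
   s1     s1   s3 
   s2     s4   s5 
   s3     s6   s5 
   s4     s4   s7 
   s5     s8   s9 
   s6     s6  s10 
   s7    s10   s9 
   s8     s8  s11 
   s9    s12  s13 
   s10   s10  s14 
   s11   s14  s13 
   s12   s12  s15 
 * s13   s16  s17 
   s14   s14  s18 
 * s15   s18  s17 
 * s16   s16  s19 
   s17   s20  s17 
   s18   s18  s21 
   s19   s21  s17 
   s20   s20  s19 
   s21   s21  s21 
(> = start, * = accepting)

start=s0; accept=s13,s15,s16; s0-p>s1; s0-q>s2; s1-p>s1; s1-q>s3; s2-p>s4; s2-q>s5; s3-p>s6; s3-q>s5; s4-p>s4; s4-q>s7; s5-p>s8; s5-q>s9; s6-p>s6; s6-q>s10; s7-p>s10; s7-q>s9; s8-p>s8; s8-q>s11; s9-p>s12; s9-q>s13; s10-p>s10; s10-q>s14; s11-p>s14; s11-q>s13; s12-p>s12; s12-q>s15; s13-p>s16; s13-q>s17; s14-p>s14; s14-q>s18; s15-p>s18; s15-q>s17; s16-p>s16; s16-q>s19; s17-p>s20; s17-q>s17; s18-p>s18; s18-q>s21; s19-p>s21; s19-q>s17; s20-p>s20; s20-q>s19; s21-p>s21; s21-q>s21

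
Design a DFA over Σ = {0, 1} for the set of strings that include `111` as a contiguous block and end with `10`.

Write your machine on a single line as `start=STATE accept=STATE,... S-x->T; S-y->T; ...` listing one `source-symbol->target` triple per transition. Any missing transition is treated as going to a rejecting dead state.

start=s0; accept=s5; s0-0->s0; s0-1->s1; s1-0->s2; s1-1->s3; s2-0->s0; s2-1->s1; s3-0->s2; s3-1->s4; s4-0->s5; s4-1->s4; s5-0->s6; s5-1->s4; s6-0->s6; s6-1->s4

Handle the two conditions separately and then intersect. The first has 4 states tracking whether and how much of `111` has been seen; the second has 3 states tracking how much of the suffix `10` has currently been matched. A product state is a pair (one from each), accepting exactly when both do.
A 7-state machine:
        0   1  
>  s0   s0  s1 
   s1   s2  s3 
   s2   s0  s1 
   s3   s2  s4 
   s4   s5  s4 
 * s5   s6  s4 
   s6   s6  s4 
(> = start, * = accepting)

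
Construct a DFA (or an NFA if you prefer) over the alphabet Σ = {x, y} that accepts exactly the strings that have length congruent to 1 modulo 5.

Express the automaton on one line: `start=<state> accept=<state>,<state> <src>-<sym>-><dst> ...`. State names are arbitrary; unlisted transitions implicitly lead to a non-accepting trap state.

start=q0 accept=q1 q0-x->q1 q0-y->q1 q1-x->q2 q1-y->q2 q2-x->q3 q2-y->q3 q3-x->q4 q3-y->q4 q4-x->q0 q4-y->q0

Only the length mod 5 matters, so use a 5-cycle: from any state, every input symbol moves to the next state, wrapping q4 back to q0. Mark q1 accepting.
With 5 states:
        x   y  
>  q0   q1  q1 
 * q1   q2  q2 
   q2   q3  q3 
   q3   q4  q4 
   q4   q0  q0 
(> = start, * = accepting)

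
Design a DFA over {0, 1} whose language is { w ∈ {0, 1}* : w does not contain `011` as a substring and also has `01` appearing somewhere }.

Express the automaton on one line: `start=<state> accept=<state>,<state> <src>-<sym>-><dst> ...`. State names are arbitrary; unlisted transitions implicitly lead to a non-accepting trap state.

Handle the two conditions separately and then intersect. The first has 4 states tracking partial matches of the forbidden pattern `011`; the second has 3 states tracking whether and how much of `01` has been seen. A product state is a pair (one from each), accepting exactly when both do.
5 states suffice.
        0   1  
>  q0   q1  q0 
   q1   q1  q2 
 * q2   q3  q4 
 * q3   q3  q2 
   q4   q4  q4 
(> = start, * = accepting)

start=q0 accept=q2,q3 q0-0->q1 q0-1->q0 q1-0->q1 q1-1->q2 q2-0->q3 q2-1->q4 q3-0->q3 q3-1->q2 q4-0->q4 q4-1->q4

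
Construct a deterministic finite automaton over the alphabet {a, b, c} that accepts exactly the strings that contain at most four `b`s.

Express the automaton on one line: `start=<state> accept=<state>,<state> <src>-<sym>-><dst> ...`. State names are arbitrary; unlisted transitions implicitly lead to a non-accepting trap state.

Only the number of `b`s matters, and only up to 5. Make a chain S0 → S1 → S2 → S3 → S4 → S5 advanced by each `b` (with S5 absorbing); every other symbol self-loops. The accepting set is {S0, S1, S2, S3, S4}.
With 6 states:
        a   b   c  
>* S0   S0  S1  S0 
 * S1   S1  S2  S1 
 * S2   S2  S3  S2 
 * S3   S3  S4  S3 
 * S4   S4  S5  S4 
   S5   S5  S5  S5 
(> = start, * = accepting)

start=S0 accept=S0,S1,S2,S3,S4 S0-a->S0 S0-b->S1 S0-c->S0 S1-a->S1 S1-b->S2 S1-c->S1 S2-a->S2 S2-b->S3 S2-c->S2 S3-a->S3 S3-b->S4 S3-c->S3 S4-a->S4 S4-b->S5 S4-c->S4 S5-a->S5 S5-b->S5 S5-c->S5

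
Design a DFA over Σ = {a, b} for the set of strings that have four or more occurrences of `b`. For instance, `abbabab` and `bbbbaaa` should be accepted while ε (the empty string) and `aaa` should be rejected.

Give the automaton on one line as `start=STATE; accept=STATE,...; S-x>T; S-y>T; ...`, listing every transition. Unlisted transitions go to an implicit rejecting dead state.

Only the number of `b`s matters, and only up to 5. Make a chain S0 → S1 → S2 → S3 → S4 → S5 advanced by each `b` (with S5 absorbing); every other symbol self-loops. The accepting set is {S4, S5}.
With 6 states:
        a   b  
>  S0   S0  S1 
   S1   S1  S2 
   S2   S2  S3 
   S3   S3  S4 
 * S4   S4  S5 
 * S5   S5  S5 
(> = start, * = accepting)

start=S0; accept=S4,S5; S0-a>S0; S0-b>S1; S1-a>S1; S1-b>S2; S2-a>S2; S2-b>S3; S3-a>S3; S3-b>S4; S4-a>S4; S4-b>S5; S5-a>S5; S5-b>S5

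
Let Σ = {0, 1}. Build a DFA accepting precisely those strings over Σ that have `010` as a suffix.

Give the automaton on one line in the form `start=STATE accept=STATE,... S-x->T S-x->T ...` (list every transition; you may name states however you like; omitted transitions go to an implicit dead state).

Remember how much of `010` the current input suffix matches. State s0 means no match yet; s1 means the last symbol is `0`; s2 means the last 2 symbols are `01`; s3 means the last 3 symbols are `010`. Only s3 accepts. On a mismatch, fall back to the longest proper suffix that is still a prefix of `010`.
4 states suffice.
        0   1  
>  s0   s1  s0 
   s1   s1  s2 
   s2   s3  s0 
 * s3   s1  s2 
(> = start, * = accepting)

start=s0 accept=s3 s0-0->s1 s0-1->s0 s1-0->s1 s1-1->s2 s2-0->s3 s2-1->s0 s3-0->s1 s3-1->s2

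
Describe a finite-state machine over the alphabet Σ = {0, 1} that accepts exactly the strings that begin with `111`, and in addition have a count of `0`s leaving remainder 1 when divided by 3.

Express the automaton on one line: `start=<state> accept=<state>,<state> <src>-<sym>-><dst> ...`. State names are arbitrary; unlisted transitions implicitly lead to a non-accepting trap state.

Run two small machines in parallel and take their product. The first has 5 states tracking whether the input so far still matches the prefix `111`; the second has 3 states tracking the count of `0`s modulo 3. A product state is a pair (one from each), accepting exactly when both do. Equivalent product states are then merged.
With 7 states:
        0   1  
>  q0   q1  q2 
   q1   q1  q1 
   q2   q1  q3 
   q3   q1  q4 
   q4   q5  q4 
 * q5   q6  q5 
   q6   q4  q6 
(> = start, * = accepting)

start=q0 accept=q5 q0-0->q1 q0-1->q2 q1-0->q1 q1-1->q1 q2-0->q1 q2-1->q3 q3-0->q1 q3-1->q4 q4-0->q5 q4-1->q4 q5-0->q6 q5-1->q5 q6-0->q4 q6-1->q6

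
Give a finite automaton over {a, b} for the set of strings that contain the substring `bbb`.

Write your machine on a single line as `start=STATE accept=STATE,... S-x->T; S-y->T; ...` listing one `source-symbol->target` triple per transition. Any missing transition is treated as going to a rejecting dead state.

States q0..q2 record the length of the longest prefix of `bbb` that matches the current input suffix. Reaching q3 means `bbb` has been seen, and we stay there forever. Accept from q3.
A 4-state machine:
        a   b  
>  q0   q0  q1 
   q1   q0  q2 
   q2   q0  q3 
 * q3   q3  q3 
(> = start, * = accepting)

start=q0; accept=q3; q0-a->q0; q0-b->q1; q1-a->q0; q1-b->q2; q2-a->q0; q2-b->q3; q3-a->q3; q3-b->q3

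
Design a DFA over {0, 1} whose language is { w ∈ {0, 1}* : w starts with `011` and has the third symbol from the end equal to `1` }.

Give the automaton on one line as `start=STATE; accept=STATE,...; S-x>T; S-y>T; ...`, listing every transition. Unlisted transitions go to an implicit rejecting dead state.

start=A; accept=F,G,H,I; A-0>B; A-1>C; B-0>C; B-1>D; C-0>C; C-1>C; D-0>C; D-1>E; E-0>F; E-1>G; F-0>H; F-1>I; G-0>F; G-1>G; H-0>J; H-1>K; I-0>L; I-1>E; J-0>J; J-1>K; K-0>L; K-1>E; L-0>H; L-1>I

Run two small machines in parallel and take their product. The first has 5 states tracking whether the input so far still matches the prefix `011`; the second has 15 states tracking the last 3 symbols read. A product state is a pair (one from each), accepting exactly when both do. Equivalent product states are then merged.
With 12 states:
       0  1 
>  A   B  C 
   B   C  D 
   C   C  C 
   D   C  E 
   E   F  G 
 * F   H  I 
 * G   F  G 
 * H   J  K 
 * I   L  E 
   J   J  K 
   K   L  E 
   L   H  I 
(> = start, * = accepting)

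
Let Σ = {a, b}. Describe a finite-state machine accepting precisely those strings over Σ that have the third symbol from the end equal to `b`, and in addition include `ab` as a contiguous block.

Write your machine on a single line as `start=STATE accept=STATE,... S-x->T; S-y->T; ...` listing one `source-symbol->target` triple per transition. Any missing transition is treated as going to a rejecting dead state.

start=s0; accept=s12,s15,s16,s17; s0-a->s1; s0-b->s2; s1-a->s3; s1-b->s4; s2-a->s5; s2-b->s6; s3-a->s7; s3-b->s8; s4-a->s9; s4-b->s10; s5-a->s11; s5-b->s12; s6-a->s13; s6-b->s14; s7-a->s7; s7-b->s8; s8-a->s9; s8-b->s10; s9-a->s15; s9-b->s12; s10-a->s16; s10-b->s17; s11-a->s7; s11-b->s8; s12-a->s9; s12-b->s10; s13-a->s11; s13-b->s12; s14-a->s13; s14-b->s14; s15-a->s18; s15-b->s8; s16-a->s15; s16-b->s12; s17-a->s16; s17-b->s17; s18-a->s18; s18-b->s8

Run two small machines in parallel and take their product. One (15 states) tracks the last 3 symbols read; the other (3 states) tracks whether and how much of `ab` has been seen. Each combined state is a pair, one component from each; accept when both components accept.
          a    b  
>  s0     s1   s2 
   s1     s3   s4 
   s2     s5   s6 
   s3     s7   s8 
   s4     s9  s10 
   s5    s11  s12 
   s6    s13  s14 
   s7     s7   s8 
   s8     s9  s10 
   s9    s15  s12 
   s10   s16  s17 
   s11    s7   s8 
 * s12    s9  s10 
   s13   s11  s12 
   s14   s13  s14 
 * s15   s18   s8 
 * s16   s15  s12 
 * s17   s16  s17 
   s18   s18   s8 
(> = start, * = accepting)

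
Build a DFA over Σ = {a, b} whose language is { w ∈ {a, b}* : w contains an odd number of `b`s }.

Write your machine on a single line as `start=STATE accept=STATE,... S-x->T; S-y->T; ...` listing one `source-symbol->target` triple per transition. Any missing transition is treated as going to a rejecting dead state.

Keep the running count of `b`s modulo 2: each `b` advances along the cycle s0 → s1 → s0 while other symbols loop. Accept at s1.
        a   b  
>  s0   s0  s1 
 * s1   s1  s0 
(> = start, * = accepting)

start=s0; accept=s1; s0-a->s0; s0-b->s1; s1-a->s1; s1-b->s0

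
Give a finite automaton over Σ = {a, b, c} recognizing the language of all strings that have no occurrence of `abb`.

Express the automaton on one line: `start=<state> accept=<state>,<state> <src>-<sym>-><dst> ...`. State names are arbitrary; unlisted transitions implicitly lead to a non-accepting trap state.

This is the complement of 'contains `abb`'. Use the same substring-matching states — q0 through q3 holding how much of `abb` has just been matched — but flip the accepting set: everything except the trap q3 accepts.
4 states suffice.
        a   b   c  
>* q0   q1  q0  q0 
 * q1   q1  q2  q0 
 * q2   q1  q3  q0 
   q3   q3  q3  q3 
(> = start, * = accepting)

start=q0 accept=q0,q1,q2 q0-a->q1 q0-b->q0 q0-c->q0 q1-a->q1 q1-b->q2 q1-c->q0 q2-a->q1 q2-b->q3 q2-c->q0 q3-a->q3 q3-b->q3 q3-c->q3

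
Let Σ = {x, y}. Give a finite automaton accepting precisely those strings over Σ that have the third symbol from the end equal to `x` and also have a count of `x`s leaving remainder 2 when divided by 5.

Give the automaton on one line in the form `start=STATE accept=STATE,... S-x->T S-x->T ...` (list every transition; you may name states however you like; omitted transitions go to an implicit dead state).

Handle the two conditions separately and then intersect. One (15 states) tracks the last 3 symbols read; the other (5 states) tracks the count of `x`s modulo 5. Each combined state is a pair, one component from each; accept when both components accept. Equivalent product states are then merged.
16 states suffice.
          x    y  
>  q0     q1   q0 
   q1     q2   q3 
   q2     q4   q5 
   q3     q6   q7 
   q4     q8   q4 
 * q5     q4   q9 
 * q6     q4  q10 
   q7    q11   q7 
   q8    q12   q8 
 * q9     q4  q13 
   q10    q4   q9 
   q11    q4  q10 
   q12   q14   q0 
   q13    q4  q13 
   q14   q15   q3 
 * q15    q4   q5 
(> = start, * = accepting)

start=q0 accept=q5,q6,q9,q15 q0-x->q1 q0-y->q0 q1-x->q2 q1-y->q3 q2-x->q4 q2-y->q5 q3-x->q6 q3-y->q7 q4-x->q8 q4-y->q4 q5-x->q4 q5-y->q9 q6-x->q4 q6-y->q10 q7-x->q11 q7-y->q7 q8-x->q12 q8-y->q8 q9-x->q4 q9-y->q13 q10-x->q4 q10-y->q9 q11-x->q4 q11-y->q10 q12-x->q14 q12-y->q0 q13-x->q4 q13-y->q13 q14-x->q15 q14-y->q3 q15-x->q4 q15-y->q5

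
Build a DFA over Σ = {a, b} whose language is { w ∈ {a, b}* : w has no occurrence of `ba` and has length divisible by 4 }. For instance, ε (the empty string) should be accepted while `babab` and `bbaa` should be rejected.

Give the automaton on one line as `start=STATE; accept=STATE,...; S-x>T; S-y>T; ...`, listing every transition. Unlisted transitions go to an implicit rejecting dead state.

start=q0; accept=q0,q9; q0-a>q1; q0-b>q2; q1-a>q3; q1-b>q4; q2-a>q5; q2-b>q4; q3-a>q6; q3-b>q7; q4-a>q8; q4-b>q7; q5-a>q8; q5-b>q8; q6-a>q0; q6-b>q9; q7-a>q10; q7-b>q9; q8-a>q10; q8-b>q10; q9-a>q11; q9-b>q2; q10-a>q11; q10-b>q11; q11-a>q5; q11-b>q5

Build one automaton per condition and run them in lockstep. The first has 3 states tracking partial matches of the forbidden pattern `ba`; the second has 4 states tracking the input length modulo 4. A product state is a pair (one from each), accepting exactly when both do.
12 states suffice.
          a    b  
>* q0     q1   q2 
   q1     q3   q4 
   q2     q5   q4 
   q3     q6   q7 
   q4     q8   q7 
   q5     q8   q8 
   q6     q0   q9 
   q7    q10   q9 
   q8    q10  q10 
 * q9    q11   q2 
   q10   q11  q11 
   q11    q5   q5 
(> = start, * = accepting)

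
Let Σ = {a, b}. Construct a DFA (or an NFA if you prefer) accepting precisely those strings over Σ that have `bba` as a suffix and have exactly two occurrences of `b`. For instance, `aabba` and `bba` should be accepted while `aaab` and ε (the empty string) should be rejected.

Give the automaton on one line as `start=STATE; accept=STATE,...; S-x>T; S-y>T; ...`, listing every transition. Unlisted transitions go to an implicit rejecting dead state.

Run two small machines in parallel and take their product. The first has 4 states tracking how much of the suffix `bba` has currently been matched; the second has 4 states tracking the count of `b`s, saturating at 3. A product state is a pair (one from each), accepting exactly when both do.
With 11 states:
          a    b  
>  q0     q0   q1 
   q1     q2   q3 
   q2     q2   q4 
   q3     q5   q6 
   q4     q7   q6 
 * q5     q7   q8 
   q6     q9   q6 
   q7     q7   q8 
   q8    q10   q6 
   q9    q10   q8 
   q10   q10   q8 
(> = start, * = accepting)

start=q0; accept=q5; q0-a>q0; q0-b>q1; q1-a>q2; q1-b>q3; q2-a>q2; q2-b>q4; q3-a>q5; q3-b>q6; q4-a>q7; q4-b>q6; q5-a>q7; q5-b>q8; q6-a>q9; q6-b>q6; q7-a>q7; q7-b>q8; q8-a>q10; q8-b>q6; q9-a>q10; q9-b>q8; q10-a>q10; q10-b>q8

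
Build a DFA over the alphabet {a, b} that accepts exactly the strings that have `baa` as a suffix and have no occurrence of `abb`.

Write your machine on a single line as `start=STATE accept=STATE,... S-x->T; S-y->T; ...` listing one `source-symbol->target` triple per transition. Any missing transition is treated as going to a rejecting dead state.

Handle the two conditions separately and then intersect. One (4 states) tracks how much of the suffix `baa` has currently been matched; the other (4 states) tracks partial matches of the forbidden pattern `abb`. Each combined state is a pair, one component from each; accept when both components accept. Equivalent product states are then merged.
A 7-state machine:
        a   b  
>  q0   q1  q2 
   q1   q1  q3 
   q2   q4  q2 
   q3   q4  q5 
   q4   q6  q3 
   q5   q5  q5 
 * q6   q1  q3 
(> = start, * = accepting)

start=q0; accept=q6; q0-a->q1; q0-b->q2; q1-a->q1; q1-b->q3; q2-a->q4; q2-b->q2; q3-a->q4; q3-b->q5; q4-a->q6; q4-b->q3; q5-a->q5; q5-b->q5; q6-a->q1; q6-b->q3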